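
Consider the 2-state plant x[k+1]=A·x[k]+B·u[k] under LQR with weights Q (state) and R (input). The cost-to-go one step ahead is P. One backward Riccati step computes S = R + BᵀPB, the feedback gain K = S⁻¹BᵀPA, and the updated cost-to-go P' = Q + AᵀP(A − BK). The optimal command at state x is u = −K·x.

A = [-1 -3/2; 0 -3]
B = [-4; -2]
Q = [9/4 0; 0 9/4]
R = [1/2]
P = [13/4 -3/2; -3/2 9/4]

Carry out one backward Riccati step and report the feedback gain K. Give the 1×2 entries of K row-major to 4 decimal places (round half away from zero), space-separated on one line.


0.2667 0.2800

BᵀP = [-10.0000 1.5000]
S = R + BᵀPB = [1/2] + [37.0000] = [37.5000]
BᵀPA = [10.0000 10.5000]
K = S⁻¹·BᵀPA = [0.2667 0.2800]
A−BK = [0.0667 -0.3800; 0.5333 -2.4400]
AᵀP(A−BK) = [0.5833 -2.4250; -2.4250 11.1225]
P' = Q + AᵀP(A−BK) = [2.8333 -2.4250; -2.4250 13.3725]
tr(P') = 16.2058


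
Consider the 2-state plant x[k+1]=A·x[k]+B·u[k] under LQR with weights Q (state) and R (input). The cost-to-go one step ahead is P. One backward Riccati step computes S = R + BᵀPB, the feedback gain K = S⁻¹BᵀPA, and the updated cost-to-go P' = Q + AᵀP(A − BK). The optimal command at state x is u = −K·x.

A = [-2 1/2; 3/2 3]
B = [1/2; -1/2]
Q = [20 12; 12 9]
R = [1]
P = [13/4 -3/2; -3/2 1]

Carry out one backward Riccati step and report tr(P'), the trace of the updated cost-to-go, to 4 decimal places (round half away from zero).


BᵀP = [2.3750 -1.2500]
S = R + BᵀPB = [1] + [1.8125] = [2.8125]
BᵀPA = [-6.6250 -2.5625]
K = S⁻¹·BᵀPA = [-2.3556 -0.9111]
A−BK = [-0.8222 0.9556; 0.3222 2.5444]
AᵀP(A−BK) = [8.6444 3.0889; 3.0889 2.9778]
P' = Q + AᵀP(A−BK) = [28.6444 15.0889; 15.0889 11.9778]
tr(P') = 40.6222

40.6222


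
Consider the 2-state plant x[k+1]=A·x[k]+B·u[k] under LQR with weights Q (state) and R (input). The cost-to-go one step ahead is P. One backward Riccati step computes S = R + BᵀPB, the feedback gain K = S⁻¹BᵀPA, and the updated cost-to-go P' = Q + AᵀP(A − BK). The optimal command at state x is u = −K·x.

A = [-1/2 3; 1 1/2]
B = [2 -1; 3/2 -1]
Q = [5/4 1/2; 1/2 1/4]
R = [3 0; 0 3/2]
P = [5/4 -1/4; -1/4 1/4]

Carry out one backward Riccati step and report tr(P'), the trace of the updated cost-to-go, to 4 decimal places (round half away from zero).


BᵀP = [2.1250 -0.1250; -1.0000 0.0000]
S = R + BᵀPB = [3 0; 0 3/2] + [4.0625 -2.0000; -2.0000 1.0000] = [7.0625 -2.0000; -2.0000 2.5000]
BᵀPA = [-1.1875 6.3125; 0.5000 -3.0000]
K = S⁻¹·BᵀPA = [-0.1442 0.7162; 0.0847 -0.6270]
A−BK = [-0.1270 0.9405; 1.3009 -1.2014]
AᵀP(A−BK) = [0.5990 -1.2735; -1.2735 4.1602]
P' = Q + AᵀP(A−BK) = [1.8490 -0.7735; -0.7735 4.4102]
tr(P') = 6.2592

6.2592


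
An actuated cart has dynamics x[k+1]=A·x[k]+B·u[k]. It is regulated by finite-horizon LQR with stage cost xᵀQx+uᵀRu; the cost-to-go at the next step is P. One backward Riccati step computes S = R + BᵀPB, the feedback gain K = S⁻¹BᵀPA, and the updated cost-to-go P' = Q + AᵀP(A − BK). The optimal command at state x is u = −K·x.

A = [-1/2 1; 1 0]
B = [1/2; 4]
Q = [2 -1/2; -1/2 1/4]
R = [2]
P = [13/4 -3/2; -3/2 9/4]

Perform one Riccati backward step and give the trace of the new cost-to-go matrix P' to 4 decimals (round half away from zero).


BᵀP = [-4.3750 8.2500]
S = R + BᵀPB = [2] + [30.8125] = [32.8125]
BᵀPA = [10.4375 -4.3750]
K = S⁻¹·BᵀPA = [0.3181 -0.1333]
A−BK = [-0.6590 1.0667; -0.2724 0.5333]
AᵀP(A−BK) = [1.2424 -1.7333; -1.7333 2.6667]
P' = Q + AᵀP(A−BK) = [3.2424 -2.2333; -2.2333 2.9167]
tr(P') = 6.1590

6.1590


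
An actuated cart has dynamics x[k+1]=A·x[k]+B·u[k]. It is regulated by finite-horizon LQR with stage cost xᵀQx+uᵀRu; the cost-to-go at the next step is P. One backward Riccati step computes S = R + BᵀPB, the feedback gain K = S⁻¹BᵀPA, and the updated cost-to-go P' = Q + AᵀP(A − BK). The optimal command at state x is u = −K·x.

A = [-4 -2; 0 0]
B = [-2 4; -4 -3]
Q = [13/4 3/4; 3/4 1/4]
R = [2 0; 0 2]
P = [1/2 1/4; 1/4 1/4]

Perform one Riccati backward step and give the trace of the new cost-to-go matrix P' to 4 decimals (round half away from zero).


5.1335

BᵀP = [-2.0000 -1.5000; 1.2500 0.2500]
S = R + BᵀPB = [2 0; 0 2] + [10.0000 -3.5000; -3.5000 4.2500] = [12.0000 -3.5000; -3.5000 6.2500]
BᵀPA = [8.0000 4.0000; -5.0000 -2.5000]
K = S⁻¹·BᵀPA = [0.5179 0.2590; -0.5100 -0.2550]
A−BK = [-0.9243 -0.4622; 0.5418 0.2709]
AᵀP(A−BK) = [1.3068 0.6534; 0.6534 0.3267]
P' = Q + AᵀP(A−BK) = [4.5568 1.4034; 1.4034 0.5767]
tr(P') = 5.1335


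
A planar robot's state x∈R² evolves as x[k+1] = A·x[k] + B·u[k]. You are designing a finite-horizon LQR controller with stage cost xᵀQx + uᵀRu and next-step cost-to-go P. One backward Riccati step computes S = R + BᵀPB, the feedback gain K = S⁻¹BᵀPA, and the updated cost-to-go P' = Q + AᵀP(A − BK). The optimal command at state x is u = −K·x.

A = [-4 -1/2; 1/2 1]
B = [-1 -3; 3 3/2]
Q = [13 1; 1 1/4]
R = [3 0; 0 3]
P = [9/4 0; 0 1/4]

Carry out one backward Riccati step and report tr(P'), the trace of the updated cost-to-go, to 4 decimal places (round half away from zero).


BᵀP = [-2.2500 0.7500; -6.7500 0.3750]
S = R + BᵀPB = [3 0; 0 3] + [4.5000 7.8750; 7.8750 20.8125] = [7.5000 7.8750; 7.8750 23.8125]
BᵀPA = [9.3750 1.8750; 27.1875 3.7500]
K = S⁻¹·BᵀPA = [0.0784 0.1297; 1.1158 0.1146]
A−BK = [-0.5742 -0.0265; -1.4089 0.4391]
AᵀP(A−BK) = [4.9916 0.2937; 0.2937 0.1396]
P' = Q + AᵀP(A−BK) = [17.9916 1.2937; 1.2937 0.3896]
tr(P') = 18.3812

18.3812


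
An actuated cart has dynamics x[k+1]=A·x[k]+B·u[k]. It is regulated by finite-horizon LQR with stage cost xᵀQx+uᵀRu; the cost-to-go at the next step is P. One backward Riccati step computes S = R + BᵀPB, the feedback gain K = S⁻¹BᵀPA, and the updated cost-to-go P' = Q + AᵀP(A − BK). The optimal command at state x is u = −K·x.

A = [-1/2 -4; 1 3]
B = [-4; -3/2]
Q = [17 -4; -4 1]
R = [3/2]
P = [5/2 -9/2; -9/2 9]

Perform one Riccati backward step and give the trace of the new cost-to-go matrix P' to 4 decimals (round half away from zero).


165.6714

BᵀP = [-3.2500 4.5000]
S = R + BᵀPB = [3/2] + [6.2500] = [7.7500]
BᵀPA = [6.1250 26.5000]
K = S⁻¹·BᵀPA = [0.7903 3.4194]
A−BK = [2.6613 9.6774; 2.1855 8.1290]
AᵀP(A−BK) = [9.2843 35.8065; 35.8065 138.3871]
P' = Q + AᵀP(A−BK) = [26.2843 31.8065; 31.8065 139.3871]
tr(P') = 165.6714


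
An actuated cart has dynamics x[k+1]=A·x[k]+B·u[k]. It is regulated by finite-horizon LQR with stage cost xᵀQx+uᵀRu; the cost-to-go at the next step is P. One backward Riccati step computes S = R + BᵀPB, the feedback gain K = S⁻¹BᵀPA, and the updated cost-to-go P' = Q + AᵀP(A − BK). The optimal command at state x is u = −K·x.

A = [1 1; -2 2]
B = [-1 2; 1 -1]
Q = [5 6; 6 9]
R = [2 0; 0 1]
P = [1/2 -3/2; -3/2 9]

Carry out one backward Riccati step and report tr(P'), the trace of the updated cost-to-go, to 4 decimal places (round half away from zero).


20.3350

BᵀP = [-2.0000 10.5000; 2.5000 -12.0000]
S = R + BᵀPB = [2 0; 0 1] + [12.5000 -14.5000; -14.5000 17.0000] = [14.5000 -14.5000; -14.5000 18.0000]
BᵀPA = [-23.0000 19.0000; 26.5000 -21.5000]
K = S⁻¹·BᵀPA = [-0.5862 0.5961; 1.0000 -0.7143]
A−BK = [-1.5862 3.0246; -0.4138 0.6897]
AᵀP(A−BK) = [2.5172 -2.8621; -2.8621 3.8177]
P' = Q + AᵀP(A−BK) = [7.5172 3.1379; 3.1379 12.8177]
tr(P') = 20.3350


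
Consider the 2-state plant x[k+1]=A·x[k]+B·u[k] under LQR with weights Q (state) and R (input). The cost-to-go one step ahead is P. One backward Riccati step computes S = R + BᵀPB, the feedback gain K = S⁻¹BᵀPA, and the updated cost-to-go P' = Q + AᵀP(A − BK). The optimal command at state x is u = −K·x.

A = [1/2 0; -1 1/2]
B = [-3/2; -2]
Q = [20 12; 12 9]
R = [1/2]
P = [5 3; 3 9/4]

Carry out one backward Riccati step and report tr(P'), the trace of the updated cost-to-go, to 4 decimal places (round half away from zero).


BᵀP = [-13.5000 -9.0000]
S = R + BᵀPB = [1/2] + [38.2500] = [38.7500]
BᵀPA = [2.2500 -4.5000]
K = S⁻¹·BᵀPA = [0.0581 -0.1161]
A−BK = [0.5871 -0.1742; -0.8839 0.2677]
AᵀP(A−BK) = [0.3694 -0.1137; -0.1137 0.0399]
P' = Q + AᵀP(A−BK) = [20.3694 11.8863; 11.8863 9.0399]
tr(P') = 29.4093

29.4093


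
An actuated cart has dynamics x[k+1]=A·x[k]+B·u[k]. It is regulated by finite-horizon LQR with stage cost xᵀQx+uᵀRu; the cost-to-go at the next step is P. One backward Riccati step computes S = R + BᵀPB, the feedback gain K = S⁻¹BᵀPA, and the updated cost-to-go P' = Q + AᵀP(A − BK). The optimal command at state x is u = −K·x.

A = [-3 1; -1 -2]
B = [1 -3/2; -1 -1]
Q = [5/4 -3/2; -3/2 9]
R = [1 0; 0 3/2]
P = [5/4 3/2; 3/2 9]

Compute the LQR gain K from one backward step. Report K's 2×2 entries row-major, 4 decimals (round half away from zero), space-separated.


BᵀP = [-0.2500 -7.5000; -3.3750 -11.2500]
S = R + BᵀPB = [1 0; 0 3/2] + [7.2500 7.8750; 7.8750 16.3125] = [8.2500 7.8750; 7.8750 17.8125]
BᵀPA = [8.2500 14.7500; 21.3750 19.1250]
K = S⁻¹·BᵀPA = [-0.2517 1.3201; 1.3113 0.4901]
A−BK = [-0.7815 0.4150; 0.0596 -0.1898]
AᵀP(A−BK) = [3.2980 0.3841; 0.3841 2.4062]
P' = Q + AᵀP(A−BK) = [4.5480 -1.1159; -1.1159 11.4062]
tr(P') = 15.9542

-0.2517 1.3201 1.3113 0.4901


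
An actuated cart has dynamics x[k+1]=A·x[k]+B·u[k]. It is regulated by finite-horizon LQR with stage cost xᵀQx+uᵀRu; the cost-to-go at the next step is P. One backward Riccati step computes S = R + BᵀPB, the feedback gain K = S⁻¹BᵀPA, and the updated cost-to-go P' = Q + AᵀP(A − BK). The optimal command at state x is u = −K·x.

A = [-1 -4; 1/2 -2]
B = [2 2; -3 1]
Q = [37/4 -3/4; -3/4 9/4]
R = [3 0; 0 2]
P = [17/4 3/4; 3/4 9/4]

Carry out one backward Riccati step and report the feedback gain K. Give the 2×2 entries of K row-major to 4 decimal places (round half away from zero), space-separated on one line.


-0.2294 -0.0411 -0.2356 -1.8228

BᵀP = [6.2500 -5.2500; 9.2500 3.7500]
S = R + BᵀPB = [3 0; 0 2] + [28.2500 7.2500; 7.2500 22.2500] = [31.2500 7.2500; 7.2500 24.2500]
BᵀPA = [-8.8750 -14.5000; -7.3750 -44.5000]
K = S⁻¹·BᵀPA = [-0.2294 -0.0411; -0.2356 -1.8228]
A−BK = [-0.0702 -0.2722; 0.0475 -0.3006]
AᵀP(A−BK) = [0.2898 0.9422; 0.9422 7.2910]
P' = Q + AᵀP(A−BK) = [9.5398 0.1922; 0.1922 9.5410]
tr(P') = 19.0808


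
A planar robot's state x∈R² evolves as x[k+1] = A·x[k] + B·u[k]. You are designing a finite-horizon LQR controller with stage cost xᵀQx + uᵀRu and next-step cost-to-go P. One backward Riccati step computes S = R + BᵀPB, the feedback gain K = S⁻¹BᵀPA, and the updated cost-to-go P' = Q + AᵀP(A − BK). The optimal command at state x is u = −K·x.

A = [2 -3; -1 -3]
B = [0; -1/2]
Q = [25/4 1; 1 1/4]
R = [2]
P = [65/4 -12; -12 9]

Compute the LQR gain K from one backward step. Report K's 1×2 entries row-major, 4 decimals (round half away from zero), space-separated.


3.8824 -1.0588

BᵀP = [6.0000 -4.5000]
S = R + BᵀPB = [2] + [2.2500] = [4.2500]
BᵀPA = [16.5000 -4.5000]
K = S⁻¹·BᵀPA = [3.8824 -1.0588]
A−BK = [2.0000 -3.0000; 0.9412 -3.5294]
AᵀP(A−BK) = [57.9412 -17.0294; -17.0294 6.4853]
P' = Q + AᵀP(A−BK) = [64.1912 -16.0294; -16.0294 6.7353]
tr(P') = 70.9265


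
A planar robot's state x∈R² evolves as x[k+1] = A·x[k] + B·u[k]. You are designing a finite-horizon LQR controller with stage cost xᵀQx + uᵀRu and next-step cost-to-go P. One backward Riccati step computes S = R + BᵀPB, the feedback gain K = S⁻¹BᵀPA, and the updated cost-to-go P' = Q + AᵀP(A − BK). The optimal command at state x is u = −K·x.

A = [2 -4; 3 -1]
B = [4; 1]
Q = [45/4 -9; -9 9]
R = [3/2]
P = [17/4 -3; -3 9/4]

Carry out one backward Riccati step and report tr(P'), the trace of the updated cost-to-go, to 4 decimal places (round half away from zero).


22.9202

BᵀP = [14.0000 -9.7500]
S = R + BᵀPB = [3/2] + [46.2500] = [47.7500]
BᵀPA = [-1.2500 -46.2500]
K = S⁻¹·BᵀPA = [-0.0262 -0.9686]
A−BK = [2.1047 -0.1257; 3.0262 -0.0314]
AᵀP(A−BK) = [1.2173 0.0393; 0.0393 1.4529]
P' = Q + AᵀP(A−BK) = [12.4673 -8.9607; -8.9607 10.4529]
tr(P') = 22.9202


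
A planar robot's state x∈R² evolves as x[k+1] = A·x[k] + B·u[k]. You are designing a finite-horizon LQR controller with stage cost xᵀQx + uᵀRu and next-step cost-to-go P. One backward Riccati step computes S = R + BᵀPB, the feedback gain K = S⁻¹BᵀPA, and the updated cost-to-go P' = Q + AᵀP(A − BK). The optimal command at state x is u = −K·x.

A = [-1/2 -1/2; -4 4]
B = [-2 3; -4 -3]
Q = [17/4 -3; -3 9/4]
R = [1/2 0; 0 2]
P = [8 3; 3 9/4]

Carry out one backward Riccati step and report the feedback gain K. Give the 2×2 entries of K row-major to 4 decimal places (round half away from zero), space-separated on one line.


0.7370 -0.5659 0.3042 -0.5111

BᵀP = [-28.0000 -15.0000; 15.0000 2.2500]
S = R + BᵀPB = [1/2 0; 0 2] + [116.0000 -39.0000; -39.0000 38.2500] = [116.5000 -39.0000; -39.0000 40.2500]
BᵀPA = [74.0000 -46.0000; -16.5000 1.5000]
K = S⁻¹·BᵀPA = [0.7370 -0.5659; 0.3042 -0.5111]
A−BK = [0.0615 -0.0986; -0.1393 0.2029]
AᵀP(A−BK) = [0.4792 -0.5530; -0.5530 0.7330]
P' = Q + AᵀP(A−BK) = [4.7292 -3.5530; -3.5530 2.9830]
tr(P') = 7.7122


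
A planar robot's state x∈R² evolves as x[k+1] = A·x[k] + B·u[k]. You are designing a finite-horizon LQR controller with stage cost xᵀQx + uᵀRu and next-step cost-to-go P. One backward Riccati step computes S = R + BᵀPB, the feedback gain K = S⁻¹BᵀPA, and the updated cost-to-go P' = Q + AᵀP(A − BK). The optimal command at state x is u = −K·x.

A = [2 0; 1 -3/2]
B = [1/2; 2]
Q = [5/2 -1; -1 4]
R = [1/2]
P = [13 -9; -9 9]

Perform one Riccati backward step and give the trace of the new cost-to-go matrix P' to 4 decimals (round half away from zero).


28.7471

BᵀP = [-11.5000 13.5000]
S = R + BᵀPB = [1/2] + [21.2500] = [21.7500]
BᵀPA = [-9.5000 -20.2500]
K = S⁻¹·BᵀPA = [-0.4368 -0.9310]
A−BK = [2.2184 0.4655; 1.8736 0.3621]
AᵀP(A−BK) = [20.8506 4.6552; 4.6552 1.3966]
P' = Q + AᵀP(A−BK) = [23.3506 3.6552; 3.6552 5.3966]
tr(P') = 28.7471


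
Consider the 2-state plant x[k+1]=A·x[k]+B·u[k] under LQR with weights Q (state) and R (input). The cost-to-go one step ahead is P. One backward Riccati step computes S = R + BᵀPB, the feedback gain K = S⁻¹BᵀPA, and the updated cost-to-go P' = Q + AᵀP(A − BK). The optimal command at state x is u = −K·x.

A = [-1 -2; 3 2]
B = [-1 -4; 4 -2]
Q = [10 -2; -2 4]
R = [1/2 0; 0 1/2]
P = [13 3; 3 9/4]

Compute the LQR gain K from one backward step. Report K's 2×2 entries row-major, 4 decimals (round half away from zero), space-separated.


0.7623 0.6533 0.0550 0.3323

BᵀP = [-1.0000 6.0000; -58.0000 -16.5000]
S = R + BᵀPB = [1/2 0; 0 1/2] + [25.0000 -8.0000; -8.0000 265.0000] = [25.5000 -8.0000; -8.0000 265.5000]
BᵀPA = [19.0000 14.0000; 8.5000 83.0000]
K = S⁻¹·BᵀPA = [0.7623 0.6533; 0.0550 0.3323]
A−BK = [-0.0177 -0.0175; 0.0606 0.0515]
AᵀP(A−BK) = [0.2980 0.2633; 0.2633 0.2731]
P' = Q + AᵀP(A−BK) = [10.2980 -1.7367; -1.7367 4.2731]
tr(P') = 14.5711


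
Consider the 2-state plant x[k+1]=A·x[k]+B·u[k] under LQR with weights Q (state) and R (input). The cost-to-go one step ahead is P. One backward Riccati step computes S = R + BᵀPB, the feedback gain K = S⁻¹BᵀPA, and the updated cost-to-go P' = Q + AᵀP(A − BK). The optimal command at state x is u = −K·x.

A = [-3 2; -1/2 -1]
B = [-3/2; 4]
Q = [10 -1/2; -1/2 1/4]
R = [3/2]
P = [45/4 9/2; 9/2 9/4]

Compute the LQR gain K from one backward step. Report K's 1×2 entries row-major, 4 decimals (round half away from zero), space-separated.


BᵀP = [1.1250 2.2500]
S = R + BᵀPB = [3/2] + [7.3125] = [8.8125]
BᵀPA = [-4.5000 0.0000]
K = S⁻¹·BᵀPA = [-0.5106 0.0000]
A−BK = [-3.7660 2.0000; 1.5426 -1.0000]
AᵀP(A−BK) = [113.0146 -57.3750; -57.3750 29.2500]
P' = Q + AᵀP(A−BK) = [123.0146 -57.8750; -57.8750 29.5000]
tr(P') = 152.5146

-0.5106 0.0000


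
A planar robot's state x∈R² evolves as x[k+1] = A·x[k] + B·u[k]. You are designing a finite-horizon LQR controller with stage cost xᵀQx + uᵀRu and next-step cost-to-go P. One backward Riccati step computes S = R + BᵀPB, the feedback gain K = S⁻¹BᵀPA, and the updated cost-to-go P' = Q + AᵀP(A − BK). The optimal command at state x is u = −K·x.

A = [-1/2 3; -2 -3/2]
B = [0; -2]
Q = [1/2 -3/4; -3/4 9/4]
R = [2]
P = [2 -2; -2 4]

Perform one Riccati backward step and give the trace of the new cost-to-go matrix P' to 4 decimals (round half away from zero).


BᵀP = [4.0000 -8.0000]
S = R + BᵀPB = [2] + [16.0000] = [18.0000]
BᵀPA = [14.0000 24.0000]
K = S⁻¹·BᵀPA = [0.7778 1.3333]
A−BK = [-0.5000 3.0000; -0.4444 1.1667]
AᵀP(A−BK) = [1.6111 0.8333; 0.8333 13.0000]
P' = Q + AᵀP(A−BK) = [2.1111 0.0833; 0.0833 15.2500]
tr(P') = 17.3611

17.3611


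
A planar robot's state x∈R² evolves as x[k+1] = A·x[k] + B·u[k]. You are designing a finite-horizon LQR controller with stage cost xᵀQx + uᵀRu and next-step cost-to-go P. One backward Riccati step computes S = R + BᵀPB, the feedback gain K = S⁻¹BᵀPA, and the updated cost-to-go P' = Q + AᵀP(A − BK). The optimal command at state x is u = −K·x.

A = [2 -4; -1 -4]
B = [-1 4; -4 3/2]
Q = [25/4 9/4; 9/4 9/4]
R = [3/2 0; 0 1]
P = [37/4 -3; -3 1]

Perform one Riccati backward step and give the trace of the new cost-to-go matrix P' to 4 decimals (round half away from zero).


9.7754

BᵀP = [2.7500 -1.0000; 32.5000 -10.5000]
S = R + BᵀPB = [3/2 0; 0 1] + [1.2500 9.5000; 9.5000 114.2500] = [2.7500 9.5000; 9.5000 115.2500]
BᵀPA = [6.5000 -7.0000; 75.5000 -88.0000]
K = S⁻¹·BᵀPA = [0.1406 0.1290; 0.6435 -0.7742]
A−BK = [-0.4334 -0.7742; -1.4028 -2.3226]
AᵀP(A−BK) = [0.5012 -0.3871; -0.3871 0.7742]
P' = Q + AᵀP(A−BK) = [6.7512 1.8629; 1.8629 3.0242]
tr(P') = 9.7754


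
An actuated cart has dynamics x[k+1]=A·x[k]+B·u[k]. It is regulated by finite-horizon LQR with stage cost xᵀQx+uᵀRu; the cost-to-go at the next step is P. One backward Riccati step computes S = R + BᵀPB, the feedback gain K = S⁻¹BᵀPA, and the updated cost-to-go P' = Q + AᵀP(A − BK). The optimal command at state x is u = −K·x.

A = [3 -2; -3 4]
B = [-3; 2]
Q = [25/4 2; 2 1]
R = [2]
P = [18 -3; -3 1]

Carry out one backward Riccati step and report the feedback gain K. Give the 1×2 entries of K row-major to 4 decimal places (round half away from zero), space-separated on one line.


BᵀP = [-60.0000 11.0000]
S = R + BᵀPB = [2] + [202.0000] = [204.0000]
BᵀPA = [-213.0000 164.0000]
K = S⁻¹·BᵀPA = [-1.0441 0.8039]
A−BK = [-0.1324 0.4118; -0.9118 2.3922]
AᵀP(A−BK) = [2.6029 -2.7647; -2.7647 4.1569]
P' = Q + AᵀP(A−BK) = [8.8529 -0.7647; -0.7647 5.1569]
tr(P') = 14.0098

-1.0441 0.8039


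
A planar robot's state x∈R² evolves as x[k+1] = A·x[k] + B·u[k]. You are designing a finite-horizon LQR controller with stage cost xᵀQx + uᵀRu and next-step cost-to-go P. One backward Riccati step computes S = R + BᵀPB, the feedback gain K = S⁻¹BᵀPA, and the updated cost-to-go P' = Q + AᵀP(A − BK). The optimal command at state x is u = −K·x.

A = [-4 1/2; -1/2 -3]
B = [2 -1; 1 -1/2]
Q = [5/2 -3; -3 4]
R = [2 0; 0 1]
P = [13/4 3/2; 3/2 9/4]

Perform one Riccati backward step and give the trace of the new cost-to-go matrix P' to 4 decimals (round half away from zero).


BᵀP = [8.0000 5.2500; -4.0000 -2.6250]
S = R + BᵀPB = [2 0; 0 1] + [21.2500 -10.6250; -10.6250 5.3125] = [23.2500 -10.6250; -10.6250 6.3125]
BᵀPA = [-34.6250 -11.7500; 17.3125 5.8750]
K = S⁻¹·BᵀPA = [-1.0221 -0.3469; 1.0221 0.3469]
A−BK = [-0.9336 1.5406; 1.0332 -2.4797]
AᵀP(A−BK) = [5.4751 -3.5152; -3.5152 10.4490]
P' = Q + AᵀP(A−BK) = [7.9751 -6.5152; -6.5152 14.4490]
tr(P') = 22.4241

22.4241


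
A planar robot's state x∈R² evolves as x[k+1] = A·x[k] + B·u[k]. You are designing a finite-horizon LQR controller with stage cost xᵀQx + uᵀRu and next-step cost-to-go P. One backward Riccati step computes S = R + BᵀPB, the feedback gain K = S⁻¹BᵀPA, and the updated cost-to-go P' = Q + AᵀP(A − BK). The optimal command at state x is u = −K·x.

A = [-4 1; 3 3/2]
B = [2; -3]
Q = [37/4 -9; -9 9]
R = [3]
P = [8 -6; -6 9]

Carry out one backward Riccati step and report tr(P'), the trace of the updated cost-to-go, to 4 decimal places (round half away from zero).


BᵀP = [34.0000 -39.0000]
S = R + BᵀPB = [3] + [185.0000] = [188.0000]
BᵀPA = [-253.0000 -24.5000]
K = S⁻¹·BᵀPA = [-1.3457 -0.1303]
A−BK = [-1.3085 1.2606; -1.0372 1.1090]
AᵀP(A−BK) = [12.5266 -6.4707; -6.4707 7.0572]
P' = Q + AᵀP(A−BK) = [21.7766 -15.4707; -15.4707 16.0572]
tr(P') = 37.8338

37.8338


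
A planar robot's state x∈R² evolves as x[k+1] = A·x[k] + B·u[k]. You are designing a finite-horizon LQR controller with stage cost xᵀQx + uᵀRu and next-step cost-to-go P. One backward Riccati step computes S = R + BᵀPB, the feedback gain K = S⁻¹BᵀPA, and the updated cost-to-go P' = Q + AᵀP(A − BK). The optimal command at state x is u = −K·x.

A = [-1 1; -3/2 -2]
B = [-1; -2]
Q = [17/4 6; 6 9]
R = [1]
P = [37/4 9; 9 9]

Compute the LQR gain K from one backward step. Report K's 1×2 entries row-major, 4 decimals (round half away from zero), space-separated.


0.8237 0.3252

BᵀP = [-27.2500 -27.0000]
S = R + BᵀPB = [1] + [81.2500] = [82.2500]
BᵀPA = [67.7500 26.7500]
K = S⁻¹·BᵀPA = [0.8237 0.3252]
A−BK = [-0.1763 1.3252; 0.1474 -1.3495]
AᵀP(A−BK) = [0.6938 0.2158; 0.2158 0.5502]
P' = Q + AᵀP(A−BK) = [4.9438 6.2158; 6.2158 9.5502]
tr(P') = 14.4939


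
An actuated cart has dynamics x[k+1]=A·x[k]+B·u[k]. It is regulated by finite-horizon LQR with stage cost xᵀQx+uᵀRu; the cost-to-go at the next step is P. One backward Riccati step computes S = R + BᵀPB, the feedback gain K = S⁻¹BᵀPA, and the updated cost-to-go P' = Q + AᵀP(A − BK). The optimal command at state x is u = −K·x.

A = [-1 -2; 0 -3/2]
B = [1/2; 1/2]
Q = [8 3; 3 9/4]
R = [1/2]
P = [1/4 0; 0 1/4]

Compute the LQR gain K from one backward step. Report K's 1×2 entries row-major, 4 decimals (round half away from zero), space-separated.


-0.2000 -0.7000

BᵀP = [0.1250 0.1250]
S = R + BᵀPB = [1/2] + [0.1250] = [0.6250]
BᵀPA = [-0.1250 -0.4375]
K = S⁻¹·BᵀPA = [-0.2000 -0.7000]
A−BK = [-0.9000 -1.6500; 0.1000 -1.1500]
AᵀP(A−BK) = [0.2250 0.4125; 0.4125 1.2563]
P' = Q + AᵀP(A−BK) = [8.2250 3.4125; 3.4125 3.5063]
tr(P') = 11.7313


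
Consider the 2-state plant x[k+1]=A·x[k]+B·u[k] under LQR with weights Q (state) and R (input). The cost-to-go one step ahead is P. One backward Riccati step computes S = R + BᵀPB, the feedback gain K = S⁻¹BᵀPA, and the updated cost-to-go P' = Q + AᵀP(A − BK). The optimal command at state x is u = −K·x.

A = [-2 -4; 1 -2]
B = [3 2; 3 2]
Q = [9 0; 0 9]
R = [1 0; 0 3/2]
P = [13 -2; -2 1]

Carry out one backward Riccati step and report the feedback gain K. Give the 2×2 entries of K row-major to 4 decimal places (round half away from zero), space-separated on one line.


-0.5864 -1.0708 -0.2606 -0.4759

BᵀP = [33.0000 -3.0000; 22.0000 -2.0000]
S = R + BᵀPB = [1 0; 0 3/2] + [90.0000 60.0000; 60.0000 40.0000] = [91.0000 60.0000; 60.0000 41.5000]
BᵀPA = [-69.0000 -126.0000; -46.0000 -84.0000]
K = S⁻¹·BᵀPA = [-0.5864 -1.0708; -0.2606 -0.4759]
A−BK = [0.2805 0.1643; 3.2805 2.1643]
AᵀP(A−BK) = [8.5496 6.2210; 6.2210 5.0992]
P' = Q + AᵀP(A−BK) = [17.5496 6.2210; 6.2210 14.0992]
tr(P') = 31.6487


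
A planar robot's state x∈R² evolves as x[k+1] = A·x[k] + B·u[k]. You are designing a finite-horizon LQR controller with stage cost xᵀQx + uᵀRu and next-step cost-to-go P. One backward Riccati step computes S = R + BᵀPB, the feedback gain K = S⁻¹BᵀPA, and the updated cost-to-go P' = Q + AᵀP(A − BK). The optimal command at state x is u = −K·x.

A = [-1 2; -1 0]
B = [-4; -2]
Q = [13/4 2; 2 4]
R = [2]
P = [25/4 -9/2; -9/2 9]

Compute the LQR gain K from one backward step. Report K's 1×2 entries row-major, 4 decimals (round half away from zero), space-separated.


0.2424 -0.4848

BᵀP = [-16.0000 0.0000]
S = R + BᵀPB = [2] + [64.0000] = [66.0000]
BᵀPA = [16.0000 -32.0000]
K = S⁻¹·BᵀPA = [0.2424 -0.4848]
A−BK = [-0.0303 0.0606; -0.5152 -0.9697]
AᵀP(A−BK) = [2.3712 4.2576; 4.2576 9.4848]
P' = Q + AᵀP(A−BK) = [5.6212 6.2576; 6.2576 13.4848]
tr(P') = 19.1061


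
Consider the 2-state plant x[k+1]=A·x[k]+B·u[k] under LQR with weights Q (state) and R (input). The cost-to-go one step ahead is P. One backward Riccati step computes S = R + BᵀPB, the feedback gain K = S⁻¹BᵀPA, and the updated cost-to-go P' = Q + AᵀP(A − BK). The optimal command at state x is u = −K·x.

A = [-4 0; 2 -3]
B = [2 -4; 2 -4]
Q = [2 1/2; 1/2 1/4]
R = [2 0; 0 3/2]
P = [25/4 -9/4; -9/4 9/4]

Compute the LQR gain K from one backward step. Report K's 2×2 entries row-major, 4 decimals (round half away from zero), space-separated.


-0.3097 0.0000 0.8258 0.0000

BᵀP = [8.0000 0.0000; -16.0000 0.0000]
S = R + BᵀPB = [2 0; 0 3/2] + [16.0000 -32.0000; -32.0000 64.0000] = [18.0000 -32.0000; -32.0000 65.5000]
BᵀPA = [-32.0000 0.0000; 64.0000 0.0000]
K = S⁻¹·BᵀPA = [-0.3097 0.0000; 0.8258 0.0000]
A−BK = [-0.0774 0.0000; 5.9226 -3.0000]
AᵀP(A−BK) = [82.2387 -40.5000; -40.5000 20.2500]
P' = Q + AᵀP(A−BK) = [84.2387 -40.0000; -40.0000 20.5000]
tr(P') = 104.7387


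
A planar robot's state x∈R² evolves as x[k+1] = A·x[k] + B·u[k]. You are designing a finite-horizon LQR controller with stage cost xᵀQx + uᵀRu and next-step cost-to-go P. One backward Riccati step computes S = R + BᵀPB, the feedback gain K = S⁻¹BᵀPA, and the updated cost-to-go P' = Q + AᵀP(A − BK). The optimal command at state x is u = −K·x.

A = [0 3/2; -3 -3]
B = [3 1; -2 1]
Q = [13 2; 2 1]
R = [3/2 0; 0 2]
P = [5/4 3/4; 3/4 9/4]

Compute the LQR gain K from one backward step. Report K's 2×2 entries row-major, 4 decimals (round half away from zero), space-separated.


BᵀP = [2.2500 -2.2500; 2.0000 3.0000]
S = R + BᵀPB = [3/2 0; 0 2] + [11.2500 0.0000; 0.0000 5.0000] = [12.7500 0.0000; 0.0000 7.0000]
BᵀPA = [6.7500 10.1250; -9.0000 -6.0000]
K = S⁻¹·BᵀPA = [0.5294 0.7941; -1.2857 -0.8571]
A−BK = [-0.3025 -0.0252; -0.6555 -0.5546]
AᵀP(A−BK) = [5.1050 3.8004; 3.8004 3.1292]
P' = Q + AᵀP(A−BK) = [18.1050 5.8004; 5.8004 4.1292]
tr(P') = 22.2342

0.5294 0.7941 -1.2857 -0.8571


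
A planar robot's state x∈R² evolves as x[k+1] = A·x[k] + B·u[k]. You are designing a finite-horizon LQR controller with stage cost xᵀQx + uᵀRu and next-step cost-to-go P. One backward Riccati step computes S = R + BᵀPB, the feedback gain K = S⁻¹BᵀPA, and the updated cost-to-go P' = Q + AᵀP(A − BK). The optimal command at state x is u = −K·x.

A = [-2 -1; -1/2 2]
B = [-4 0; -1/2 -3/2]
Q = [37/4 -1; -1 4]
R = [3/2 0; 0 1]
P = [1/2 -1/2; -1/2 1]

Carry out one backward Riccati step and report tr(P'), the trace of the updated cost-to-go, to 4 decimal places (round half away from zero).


14.9472

BᵀP = [-1.7500 1.5000; 0.7500 -1.5000]
S = R + BᵀPB = [3/2 0; 0 1] + [6.2500 -2.2500; -2.2500 2.2500] = [7.7500 -2.2500; -2.2500 3.2500]
BᵀPA = [2.7500 4.7500; -0.7500 -3.7500]
K = S⁻¹·BᵀPA = [0.3602 0.3478; 0.0186 -0.9130]
A−BK = [-0.5590 0.3913; -0.2919 0.8043]
AᵀP(A−BK) = [0.2733 0.1087; 0.1087 1.4239]
P' = Q + AᵀP(A−BK) = [9.5233 -0.8913; -0.8913 5.4239]
tr(P') = 14.9472


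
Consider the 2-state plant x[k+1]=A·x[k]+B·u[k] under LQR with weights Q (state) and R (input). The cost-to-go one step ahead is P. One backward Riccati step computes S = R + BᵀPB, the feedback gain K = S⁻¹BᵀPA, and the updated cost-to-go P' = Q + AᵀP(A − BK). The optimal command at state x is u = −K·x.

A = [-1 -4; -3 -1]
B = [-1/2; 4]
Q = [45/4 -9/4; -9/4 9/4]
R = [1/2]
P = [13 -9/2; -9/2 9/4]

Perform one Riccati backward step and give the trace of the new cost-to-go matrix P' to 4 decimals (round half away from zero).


BᵀP = [-24.5000 11.2500]
S = R + BᵀPB = [1/2] + [57.2500] = [57.7500]
BᵀPA = [-9.2500 86.7500]
K = S⁻¹·BᵀPA = [-0.1602 1.5022]
A−BK = [-1.0801 -3.2489; -2.3593 -7.0087]
AᵀP(A−BK) = [4.7684 14.1450; 14.1450 43.9372]
P' = Q + AᵀP(A−BK) = [16.0184 11.8950; 11.8950 46.1872]
tr(P') = 62.2056

62.2056


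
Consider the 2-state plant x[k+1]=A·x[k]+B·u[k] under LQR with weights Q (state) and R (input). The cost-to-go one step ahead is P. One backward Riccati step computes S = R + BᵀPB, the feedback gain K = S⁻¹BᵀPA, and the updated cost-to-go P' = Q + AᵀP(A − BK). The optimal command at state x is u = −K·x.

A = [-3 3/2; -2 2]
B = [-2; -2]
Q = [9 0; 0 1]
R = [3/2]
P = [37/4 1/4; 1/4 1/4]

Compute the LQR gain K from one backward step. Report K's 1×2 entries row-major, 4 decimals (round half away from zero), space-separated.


BᵀP = [-19.0000 -1.0000]
S = R + BᵀPB = [3/2] + [40.0000] = [41.5000]
BᵀPA = [59.0000 -30.5000]
K = S⁻¹·BᵀPA = [1.4217 -0.7349]
A−BK = [-0.1566 0.0301; 0.8434 0.5301]
AᵀP(A−BK) = [3.3705 -1.5136; -1.5136 0.8968]
P' = Q + AᵀP(A−BK) = [12.3705 -1.5136; -1.5136 1.8968]
tr(P') = 14.2673

1.4217 -0.7349


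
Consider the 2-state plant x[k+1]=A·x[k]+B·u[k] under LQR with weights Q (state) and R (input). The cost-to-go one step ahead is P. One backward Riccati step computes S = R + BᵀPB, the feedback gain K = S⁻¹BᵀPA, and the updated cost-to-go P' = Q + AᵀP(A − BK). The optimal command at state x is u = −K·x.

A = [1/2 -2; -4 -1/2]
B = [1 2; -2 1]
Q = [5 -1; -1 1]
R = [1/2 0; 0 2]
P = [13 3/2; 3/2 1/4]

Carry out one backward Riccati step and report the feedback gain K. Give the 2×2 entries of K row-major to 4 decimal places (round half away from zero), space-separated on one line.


0.6257 -0.6467 -0.2056 -0.7144

BᵀP = [10.0000 1.0000; 27.5000 3.2500]
S = R + BᵀPB = [1/2 0; 0 2] + [8.0000 21.0000; 21.0000 58.2500] = [8.5000 21.0000; 21.0000 60.2500]
BᵀPA = [1.0000 -20.5000; 0.7500 -56.6250]
K = S⁻¹·BᵀPA = [0.6257 -0.6467; -0.2056 -0.7144]
A−BK = [0.2856 0.0756; -2.5431 -1.0791]
AᵀP(A−BK) = [0.7786 0.3076; 0.3076 1.3506]
P' = Q + AᵀP(A−BK) = [5.7786 -0.6924; -0.6924 2.3506]
tr(P') = 8.1292


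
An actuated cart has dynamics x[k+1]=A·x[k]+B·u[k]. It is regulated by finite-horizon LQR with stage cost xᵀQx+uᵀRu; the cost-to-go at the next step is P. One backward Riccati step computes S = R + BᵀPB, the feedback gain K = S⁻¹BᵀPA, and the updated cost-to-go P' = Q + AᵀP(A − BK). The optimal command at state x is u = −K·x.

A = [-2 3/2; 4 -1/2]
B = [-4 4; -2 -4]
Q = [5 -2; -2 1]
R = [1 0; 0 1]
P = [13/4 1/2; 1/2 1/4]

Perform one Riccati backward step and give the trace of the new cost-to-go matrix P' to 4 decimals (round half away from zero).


BᵀP = [-14.0000 -2.5000; 11.0000 1.0000]
S = R + BᵀPB = [1 0; 0 1] + [61.0000 -46.0000; -46.0000 40.0000] = [62.0000 -46.0000; -46.0000 41.0000]
BᵀPA = [18.0000 -19.7500; -18.0000 16.0000]
K = S⁻¹·BᵀPA = [-0.2113 -0.1731; -0.6761 0.1960]
A−BK = [-0.1408 0.0235; 0.8732 -0.0622]
AᵀP(A−BK) = [0.6338 -0.1056; -0.1056 0.0697]
P' = Q + AᵀP(A−BK) = [5.6338 -2.1056; -2.1056 1.0697]
tr(P') = 6.7035

6.7035


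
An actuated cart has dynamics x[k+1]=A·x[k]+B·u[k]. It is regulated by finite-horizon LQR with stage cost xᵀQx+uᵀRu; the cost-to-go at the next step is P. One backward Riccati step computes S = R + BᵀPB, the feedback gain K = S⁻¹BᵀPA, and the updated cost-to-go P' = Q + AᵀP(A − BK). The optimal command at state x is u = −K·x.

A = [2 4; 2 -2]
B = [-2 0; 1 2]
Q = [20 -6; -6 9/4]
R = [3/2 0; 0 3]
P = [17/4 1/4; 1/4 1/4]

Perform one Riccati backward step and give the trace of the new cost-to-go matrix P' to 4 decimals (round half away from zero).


BᵀP = [-8.2500 -0.2500; 0.5000 0.5000]
S = R + BᵀPB = [3/2 0; 0 3] + [16.2500 -0.5000; -0.5000 1.0000] = [17.7500 -0.5000; -0.5000 4.0000]
BᵀPA = [-17.0000 -32.5000; 2.0000 1.0000]
K = S⁻¹·BᵀPA = [-0.9470 -1.8304; 0.3816 0.0212]
A−BK = [0.1060 0.3392; 2.1837 -0.2120]
AᵀP(A−BK) = [3.1378 2.8410; 2.8410 5.4912]
P' = Q + AᵀP(A−BK) = [23.1378 -3.1590; -3.1590 7.7412]
tr(P') = 30.8790

30.8790


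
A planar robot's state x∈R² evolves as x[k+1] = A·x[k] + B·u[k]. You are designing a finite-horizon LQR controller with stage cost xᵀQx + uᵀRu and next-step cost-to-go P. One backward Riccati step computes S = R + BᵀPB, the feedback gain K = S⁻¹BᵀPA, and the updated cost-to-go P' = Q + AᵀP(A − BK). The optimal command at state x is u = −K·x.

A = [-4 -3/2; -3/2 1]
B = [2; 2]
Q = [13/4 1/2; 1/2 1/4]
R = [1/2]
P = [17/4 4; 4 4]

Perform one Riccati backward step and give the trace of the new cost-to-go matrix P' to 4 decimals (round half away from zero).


5.2295

BᵀP = [16.5000 16.0000]
S = R + BᵀPB = [1/2] + [65.0000] = [65.5000]
BᵀPA = [-90.0000 -8.7500]
K = S⁻¹·BᵀPA = [-1.3740 -0.1336]
A−BK = [-1.2519 -1.2328; 1.2481 1.2672]
AᵀP(A−BK) = [1.3359 0.4771; 0.4771 0.3936]
P' = Q + AᵀP(A−BK) = [4.5859 0.9771; 0.9771 0.6436]
tr(P') = 5.2295


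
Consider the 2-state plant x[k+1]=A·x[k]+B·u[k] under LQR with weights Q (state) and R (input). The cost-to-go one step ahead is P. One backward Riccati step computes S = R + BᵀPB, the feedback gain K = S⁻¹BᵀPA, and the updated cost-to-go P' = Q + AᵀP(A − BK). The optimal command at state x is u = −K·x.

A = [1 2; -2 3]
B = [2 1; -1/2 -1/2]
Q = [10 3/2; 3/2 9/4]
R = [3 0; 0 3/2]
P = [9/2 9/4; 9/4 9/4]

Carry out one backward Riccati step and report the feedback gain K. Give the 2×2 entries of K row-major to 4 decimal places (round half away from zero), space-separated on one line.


-0.0598 1.3865 0.3466 0.3586

BᵀP = [7.8750 3.3750; 3.3750 1.1250]
S = R + BᵀPB = [3 0; 0 3/2] + [14.0625 6.1875; 6.1875 2.8125] = [17.0625 6.1875; 6.1875 4.3125]
BᵀPA = [1.1250 25.8750; 1.1250 10.1250]
K = S⁻¹·BᵀPA = [-0.0598 1.3865; 0.3466 0.3586]
A−BK = [0.7729 -1.1315; -1.8566 3.8725]
AᵀP(A−BK) = [4.1773 -8.7131; -8.7131 25.7450]
P' = Q + AᵀP(A−BK) = [14.1773 -7.2131; -7.2131 27.9950]
tr(P') = 42.1723


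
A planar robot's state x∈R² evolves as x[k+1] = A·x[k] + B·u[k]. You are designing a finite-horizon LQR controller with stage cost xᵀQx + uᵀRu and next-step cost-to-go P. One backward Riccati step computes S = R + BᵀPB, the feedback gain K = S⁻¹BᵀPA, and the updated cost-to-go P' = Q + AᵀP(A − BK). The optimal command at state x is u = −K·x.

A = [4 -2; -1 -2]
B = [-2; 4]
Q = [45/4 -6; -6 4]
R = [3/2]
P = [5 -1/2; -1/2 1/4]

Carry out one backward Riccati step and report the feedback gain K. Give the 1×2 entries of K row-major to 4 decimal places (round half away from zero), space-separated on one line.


-1.4925 0.5970

BᵀP = [-12.0000 2.0000]
S = R + BᵀPB = [3/2] + [32.0000] = [33.5000]
BᵀPA = [-50.0000 20.0000]
K = S⁻¹·BᵀPA = [-1.4925 0.5970]
A−BK = [1.0149 -0.8060; 4.9701 -4.3881]
AᵀP(A−BK) = [9.6231 -6.6493; -6.6493 5.0597]
P' = Q + AᵀP(A−BK) = [20.8731 -12.6493; -12.6493 9.0597]
tr(P') = 29.9328


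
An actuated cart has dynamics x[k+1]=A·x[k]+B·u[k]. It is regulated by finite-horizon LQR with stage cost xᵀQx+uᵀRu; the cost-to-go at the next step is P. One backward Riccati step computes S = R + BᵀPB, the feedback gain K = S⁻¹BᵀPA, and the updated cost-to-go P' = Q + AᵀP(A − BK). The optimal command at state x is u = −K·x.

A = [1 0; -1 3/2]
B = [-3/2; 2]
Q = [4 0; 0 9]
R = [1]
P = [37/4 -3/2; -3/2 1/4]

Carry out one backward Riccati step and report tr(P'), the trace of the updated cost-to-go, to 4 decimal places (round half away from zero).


13.4210

BᵀP = [-16.8750 2.7500]
S = R + BᵀPB = [1] + [30.8125] = [31.8125]
BᵀPA = [-19.6250 4.1250]
K = S⁻¹·BᵀPA = [-0.6169 0.1297]
A−BK = [0.0747 0.1945; 0.2338 1.2407]
AᵀP(A−BK) = [0.3934 -0.0803; -0.0803 0.0276]
P' = Q + AᵀP(A−BK) = [4.3934 -0.0803; -0.0803 9.0276]
tr(P') = 13.4210


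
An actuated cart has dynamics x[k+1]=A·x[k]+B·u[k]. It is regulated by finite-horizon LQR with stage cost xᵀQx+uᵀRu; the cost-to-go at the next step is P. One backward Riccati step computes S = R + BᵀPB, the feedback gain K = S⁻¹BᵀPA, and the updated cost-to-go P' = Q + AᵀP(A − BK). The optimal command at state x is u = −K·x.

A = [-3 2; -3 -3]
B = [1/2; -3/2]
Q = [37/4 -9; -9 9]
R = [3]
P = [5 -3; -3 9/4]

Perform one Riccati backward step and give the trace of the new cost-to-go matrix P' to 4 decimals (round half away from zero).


43.4853

BᵀP = [7.0000 -4.8750]
S = R + BᵀPB = [3] + [10.8125] = [13.8125]
BᵀPA = [-6.3750 28.6250]
K = S⁻¹·BᵀPA = [-0.4615 2.0724]
A−BK = [-2.7692 0.9638; -3.6923 0.1086]
AᵀP(A−BK) = [8.3077 -5.5385; -5.5385 16.9276]
P' = Q + AᵀP(A−BK) = [17.5577 -14.5385; -14.5385 25.9276]
tr(P') = 43.4853


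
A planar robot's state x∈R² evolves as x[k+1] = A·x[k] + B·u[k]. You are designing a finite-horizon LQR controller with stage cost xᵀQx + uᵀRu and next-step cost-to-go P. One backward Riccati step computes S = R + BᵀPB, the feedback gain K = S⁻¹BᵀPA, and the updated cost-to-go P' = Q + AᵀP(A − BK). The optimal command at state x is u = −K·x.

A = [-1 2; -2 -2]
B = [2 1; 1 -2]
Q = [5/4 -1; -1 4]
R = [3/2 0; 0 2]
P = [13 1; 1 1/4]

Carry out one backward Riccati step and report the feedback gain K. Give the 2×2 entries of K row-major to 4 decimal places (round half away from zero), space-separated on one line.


BᵀP = [27.0000 2.2500; 11.0000 0.5000]
S = R + BᵀPB = [3/2 0; 0 2] + [56.2500 22.5000; 22.5000 10.0000] = [57.7500 22.5000; 22.5000 12.0000]
BᵀPA = [-31.5000 49.5000; -12.0000 21.0000]
K = S⁻¹·BᵀPA = [-0.5783 0.6506; 0.0843 0.5301]
A−BK = [0.0723 0.1687; -1.2530 -1.5904]
AᵀP(A−BK) = [0.7952 -0.1446; -0.1446 1.6627]
P' = Q + AᵀP(A−BK) = [2.0452 -1.1446; -1.1446 5.6627]
tr(P') = 7.7078

-0.5783 0.6506 0.0843 0.5301


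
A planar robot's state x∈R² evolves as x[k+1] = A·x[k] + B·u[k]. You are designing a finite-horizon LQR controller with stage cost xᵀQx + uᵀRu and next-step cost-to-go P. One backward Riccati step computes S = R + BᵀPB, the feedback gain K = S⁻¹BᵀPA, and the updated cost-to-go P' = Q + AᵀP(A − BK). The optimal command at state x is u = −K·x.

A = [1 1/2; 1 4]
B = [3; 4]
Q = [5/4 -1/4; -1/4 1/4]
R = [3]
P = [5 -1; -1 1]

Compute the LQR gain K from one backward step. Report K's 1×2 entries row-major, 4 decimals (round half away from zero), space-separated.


BᵀP = [11.0000 1.0000]
S = R + BᵀPB = [3] + [37.0000] = [40.0000]
BᵀPA = [12.0000 9.5000]
K = S⁻¹·BᵀPA = [0.3000 0.2375]
A−BK = [0.1000 -0.2125; -0.2000 3.0500]
AᵀP(A−BK) = [0.4000 -0.8500; -0.8500 10.9938]
P' = Q + AᵀP(A−BK) = [1.6500 -1.1000; -1.1000 11.2438]
tr(P') = 12.8938

0.3000 0.2375


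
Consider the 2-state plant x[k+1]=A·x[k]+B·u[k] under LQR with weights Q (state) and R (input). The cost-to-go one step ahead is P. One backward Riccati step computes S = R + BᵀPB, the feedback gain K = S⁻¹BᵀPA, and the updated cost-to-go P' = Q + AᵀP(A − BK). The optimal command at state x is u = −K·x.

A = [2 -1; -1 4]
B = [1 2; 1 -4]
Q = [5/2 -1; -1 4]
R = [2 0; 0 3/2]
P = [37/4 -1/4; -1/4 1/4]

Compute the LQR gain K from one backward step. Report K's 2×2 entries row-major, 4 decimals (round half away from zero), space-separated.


BᵀP = [9.0000 0.0000; 19.5000 -1.5000]
S = R + BᵀPB = [2 0; 0 3/2] + [9.0000 18.0000; 18.0000 45.0000] = [11.0000 18.0000; 18.0000 46.5000]
BᵀPA = [18.0000 -9.0000; 40.5000 -25.5000]
K = S⁻¹·BᵀPA = [0.5760 0.2160; 0.6480 -0.6320]
A−BK = [0.1280 0.0480; 1.0160 1.2560]
AᵀP(A−BK) = [1.6380 -0.0420; -0.0420 1.0780]
P' = Q + AᵀP(A−BK) = [4.1380 -1.0420; -1.0420 5.0780]
tr(P') = 9.2160

0.5760 0.2160 0.6480 -0.6320


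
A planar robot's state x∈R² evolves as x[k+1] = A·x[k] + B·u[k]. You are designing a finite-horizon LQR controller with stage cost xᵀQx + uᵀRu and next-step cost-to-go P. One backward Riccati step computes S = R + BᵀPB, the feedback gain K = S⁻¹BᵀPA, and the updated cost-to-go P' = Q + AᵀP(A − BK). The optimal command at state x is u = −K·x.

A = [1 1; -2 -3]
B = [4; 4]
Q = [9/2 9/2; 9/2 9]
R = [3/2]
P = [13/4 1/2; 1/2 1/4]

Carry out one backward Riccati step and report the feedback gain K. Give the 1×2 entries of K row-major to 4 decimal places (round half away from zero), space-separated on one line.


0.1224 0.0816

BᵀP = [15.0000 3.0000]
S = R + BᵀPB = [3/2] + [72.0000] = [73.5000]
BᵀPA = [9.0000 6.0000]
K = S⁻¹·BᵀPA = [0.1224 0.0816]
A−BK = [0.5102 0.6735; -2.4898 -3.3265]
AᵀP(A−BK) = [1.1480 1.5153; 1.5153 2.0102]
P' = Q + AᵀP(A−BK) = [5.6480 6.0153; 6.0153 11.0102]
tr(P') = 16.6582
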